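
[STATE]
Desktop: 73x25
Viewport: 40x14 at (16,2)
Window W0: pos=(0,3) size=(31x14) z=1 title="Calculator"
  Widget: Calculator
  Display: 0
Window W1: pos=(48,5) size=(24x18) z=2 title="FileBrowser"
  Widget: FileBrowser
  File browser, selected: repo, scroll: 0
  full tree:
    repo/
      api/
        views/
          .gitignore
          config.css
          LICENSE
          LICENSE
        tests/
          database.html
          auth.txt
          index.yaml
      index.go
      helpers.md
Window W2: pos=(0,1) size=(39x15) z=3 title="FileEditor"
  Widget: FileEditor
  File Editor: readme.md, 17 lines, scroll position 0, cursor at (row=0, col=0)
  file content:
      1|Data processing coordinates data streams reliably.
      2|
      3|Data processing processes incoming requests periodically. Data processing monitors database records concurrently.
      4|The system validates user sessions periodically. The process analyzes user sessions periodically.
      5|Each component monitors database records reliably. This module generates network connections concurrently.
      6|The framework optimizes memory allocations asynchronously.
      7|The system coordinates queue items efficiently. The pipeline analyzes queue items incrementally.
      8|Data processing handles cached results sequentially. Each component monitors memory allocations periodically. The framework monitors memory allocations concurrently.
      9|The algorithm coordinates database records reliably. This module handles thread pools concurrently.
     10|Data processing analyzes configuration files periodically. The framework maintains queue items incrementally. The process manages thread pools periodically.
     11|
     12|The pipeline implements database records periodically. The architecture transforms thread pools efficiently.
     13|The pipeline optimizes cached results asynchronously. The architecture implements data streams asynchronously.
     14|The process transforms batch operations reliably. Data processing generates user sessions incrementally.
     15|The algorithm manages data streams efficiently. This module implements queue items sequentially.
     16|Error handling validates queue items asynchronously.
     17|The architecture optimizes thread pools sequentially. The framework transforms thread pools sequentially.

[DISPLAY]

                      ┃                 
──────────────────────┨                 
 coordinates data str▲┃                 
                     █┃         ┏━━━━━━━
 processes incoming r░┃         ┃ FileBr
dates user sessions p░┃         ┠───────
monitors database rec░┃         ┃> [-] r
ptimizes memory alloc░┃         ┃    [+]
dinates queue items e░┃         ┃    ind
 handles cached resul░┃         ┃    hel
oordinates database r░┃         ┃       
 analyzes configurati░┃         ┃       
                     ▼┃         ┃       
━━━━━━━━━━━━━━━━━━━━━━┛         ┃       


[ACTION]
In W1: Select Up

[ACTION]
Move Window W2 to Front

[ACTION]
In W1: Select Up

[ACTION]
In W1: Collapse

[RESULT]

                      ┃                 
──────────────────────┨                 
 coordinates data str▲┃                 
                     █┃         ┏━━━━━━━
 processes incoming r░┃         ┃ FileBr
dates user sessions p░┃         ┠───────
monitors database rec░┃         ┃> [+] r
ptimizes memory alloc░┃         ┃       
dinates queue items e░┃         ┃       
 handles cached resul░┃         ┃       
oordinates database r░┃         ┃       
 analyzes configurati░┃         ┃       
                     ▼┃         ┃       
━━━━━━━━━━━━━━━━━━━━━━┛         ┃       


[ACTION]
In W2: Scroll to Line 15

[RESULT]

                      ┃                 
──────────────────────┨                 
dinates queue items e▲┃                 
 handles cached resul░┃         ┏━━━━━━━
oordinates database r░┃         ┃ FileBr
 analyzes configurati░┃         ┠───────
                     ░┃         ┃> [+] r
plements database rec░┃         ┃       
timizes cached result░┃         ┃       
nsforms batch operati░┃         ┃       
anages data streams e░┃         ┃       
validates queue items█┃         ┃       
e optimizes thread po▼┃         ┃       
━━━━━━━━━━━━━━━━━━━━━━┛         ┃       


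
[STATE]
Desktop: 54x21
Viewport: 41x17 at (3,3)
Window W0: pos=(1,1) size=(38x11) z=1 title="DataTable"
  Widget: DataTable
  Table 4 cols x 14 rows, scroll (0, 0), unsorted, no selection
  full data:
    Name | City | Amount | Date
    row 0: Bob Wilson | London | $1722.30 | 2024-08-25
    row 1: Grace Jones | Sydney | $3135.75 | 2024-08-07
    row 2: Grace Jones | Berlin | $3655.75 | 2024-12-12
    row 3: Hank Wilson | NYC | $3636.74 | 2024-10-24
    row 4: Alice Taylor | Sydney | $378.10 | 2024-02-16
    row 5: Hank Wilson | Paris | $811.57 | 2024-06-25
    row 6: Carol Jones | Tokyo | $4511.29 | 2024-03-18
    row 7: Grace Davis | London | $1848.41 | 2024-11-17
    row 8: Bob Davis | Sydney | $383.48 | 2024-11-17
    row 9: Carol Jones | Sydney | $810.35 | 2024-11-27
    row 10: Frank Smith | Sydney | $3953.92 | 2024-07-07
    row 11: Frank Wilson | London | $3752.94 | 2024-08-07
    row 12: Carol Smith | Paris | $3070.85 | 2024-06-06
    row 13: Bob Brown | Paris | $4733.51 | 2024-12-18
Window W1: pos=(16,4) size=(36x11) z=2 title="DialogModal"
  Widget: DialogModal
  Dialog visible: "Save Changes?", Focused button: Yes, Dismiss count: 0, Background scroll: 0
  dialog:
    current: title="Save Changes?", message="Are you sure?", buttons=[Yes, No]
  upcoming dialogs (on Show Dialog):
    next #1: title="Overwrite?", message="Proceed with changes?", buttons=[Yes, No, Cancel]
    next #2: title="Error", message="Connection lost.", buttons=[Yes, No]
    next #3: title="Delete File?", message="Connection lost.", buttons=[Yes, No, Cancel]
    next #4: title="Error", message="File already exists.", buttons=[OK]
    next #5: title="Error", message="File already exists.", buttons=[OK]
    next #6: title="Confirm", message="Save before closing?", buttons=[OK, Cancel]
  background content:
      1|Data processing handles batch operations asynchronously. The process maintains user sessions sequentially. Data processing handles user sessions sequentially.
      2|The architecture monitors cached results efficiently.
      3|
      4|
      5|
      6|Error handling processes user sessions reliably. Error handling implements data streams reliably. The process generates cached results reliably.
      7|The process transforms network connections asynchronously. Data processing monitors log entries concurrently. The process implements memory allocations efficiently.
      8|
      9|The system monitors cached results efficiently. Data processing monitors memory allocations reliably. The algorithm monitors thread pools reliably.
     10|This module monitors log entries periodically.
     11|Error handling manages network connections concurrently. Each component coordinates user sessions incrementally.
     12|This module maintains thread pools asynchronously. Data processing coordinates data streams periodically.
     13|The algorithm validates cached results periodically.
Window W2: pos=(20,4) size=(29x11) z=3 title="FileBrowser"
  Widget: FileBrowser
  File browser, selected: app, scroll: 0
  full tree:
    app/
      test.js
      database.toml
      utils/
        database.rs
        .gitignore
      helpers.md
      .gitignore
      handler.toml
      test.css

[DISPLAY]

───────────────────────────────────┨     
ame        │C┏━━━┏━━━━━━━━━━━━━━━━━━━━━━━
───────────┼─┃ Di┃ FileBrowser           
ob Wilson  │L┠───┠───────────────────────
race Jones │S┃Dat┃> [-] app/             
race Jones │B┃The┃    test.js            
ank Wilson │N┃   ┃    database.toml      
lice Taylor│S┃   ┃    [+] utils/         
━━━━━━━━━━━━━┃   ┃    helpers.md         
             ┃Err┃    .gitignore         
             ┃The┃    handler.toml       
             ┗━━━┗━━━━━━━━━━━━━━━━━━━━━━━
                                         
                                         
                                         
                                         
                                         


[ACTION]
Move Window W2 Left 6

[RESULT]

───────────────────────────────────┨     
ame        ┏━━━━━━━━━━━━━━━━━━━━━━━━━━━┓━
───────────┃ FileBrowser               ┃ 
ob Wilson  ┠───────────────────────────┨─
race Jones ┃> [-] app/                 ┃t
race Jones ┃    test.js                ┃c
ank Wilson ┃    database.toml          ┃ 
lice Taylor┃    [+] utils/             ┃ 
━━━━━━━━━━━┃    helpers.md             ┃ 
           ┃    .gitignore             ┃s
           ┃    handler.toml           ┃w
           ┗━━━━━━━━━━━━━━━━━━━━━━━━━━━┛━
                                         
                                         
                                         
                                         
                                         


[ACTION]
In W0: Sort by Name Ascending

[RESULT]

───────────────────────────────────┨     
ame       ▲┏━━━━━━━━━━━━━━━━━━━━━━━━━━━┓━
───────────┃ FileBrowser               ┃ 
lice Taylor┠───────────────────────────┨─
ob Brown   ┃> [-] app/                 ┃t
ob Davis   ┃    test.js                ┃c
ob Wilson  ┃    database.toml          ┃ 
arol Jones ┃    [+] utils/             ┃ 
━━━━━━━━━━━┃    helpers.md             ┃ 
           ┃    .gitignore             ┃s
           ┃    handler.toml           ┃w
           ┗━━━━━━━━━━━━━━━━━━━━━━━━━━━┛━
                                         
                                         
                                         
                                         
                                         


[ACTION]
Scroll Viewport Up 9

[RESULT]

                                         
━━━━━━━━━━━━━━━━━━━━━━━━━━━━━━━━━━━┓     
DataTable                          ┃     
───────────────────────────────────┨     
ame       ▲┏━━━━━━━━━━━━━━━━━━━━━━━━━━━┓━
───────────┃ FileBrowser               ┃ 
lice Taylor┠───────────────────────────┨─
ob Brown   ┃> [-] app/                 ┃t
ob Davis   ┃    test.js                ┃c
ob Wilson  ┃    database.toml          ┃ 
arol Jones ┃    [+] utils/             ┃ 
━━━━━━━━━━━┃    helpers.md             ┃ 
           ┃    .gitignore             ┃s
           ┃    handler.toml           ┃w
           ┗━━━━━━━━━━━━━━━━━━━━━━━━━━━┛━
                                         
                                         


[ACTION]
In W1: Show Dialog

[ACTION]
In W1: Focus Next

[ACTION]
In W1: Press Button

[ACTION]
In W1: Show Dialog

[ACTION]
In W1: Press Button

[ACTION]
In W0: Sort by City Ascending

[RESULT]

                                         
━━━━━━━━━━━━━━━━━━━━━━━━━━━━━━━━━━━┓     
DataTable                          ┃     
───────────────────────────────────┨     
ame        ┏━━━━━━━━━━━━━━━━━━━━━━━━━━━┓━
───────────┃ FileBrowser               ┃ 
race Jones ┠───────────────────────────┨─
ob Wilson  ┃> [-] app/                 ┃t
rank Wilson┃    test.js                ┃c
race Davis ┃    database.toml          ┃ 
ank Wilson ┃    [+] utils/             ┃ 
━━━━━━━━━━━┃    helpers.md             ┃ 
           ┃    .gitignore             ┃s
           ┃    handler.toml           ┃w
           ┗━━━━━━━━━━━━━━━━━━━━━━━━━━━┛━
                                         
                                         


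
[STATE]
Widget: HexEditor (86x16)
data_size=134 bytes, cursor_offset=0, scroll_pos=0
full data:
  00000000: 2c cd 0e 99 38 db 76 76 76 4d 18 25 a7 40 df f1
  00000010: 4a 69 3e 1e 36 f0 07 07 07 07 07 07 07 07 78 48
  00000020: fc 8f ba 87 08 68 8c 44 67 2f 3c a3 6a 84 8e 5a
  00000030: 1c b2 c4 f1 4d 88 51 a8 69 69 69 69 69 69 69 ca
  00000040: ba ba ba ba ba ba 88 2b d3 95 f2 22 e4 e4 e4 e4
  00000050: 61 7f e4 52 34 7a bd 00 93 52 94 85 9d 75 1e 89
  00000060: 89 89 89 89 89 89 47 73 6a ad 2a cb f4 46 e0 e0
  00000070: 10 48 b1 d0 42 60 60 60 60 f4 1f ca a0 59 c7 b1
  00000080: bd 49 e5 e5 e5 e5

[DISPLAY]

00000000  2C cd 0e 99 38 db 76 76  76 4d 18 25 a7 40 df f1  |,...8.vvvM.%.@..|        
00000010  4a 69 3e 1e 36 f0 07 07  07 07 07 07 07 07 78 48  |Ji>.6.........xH|        
00000020  fc 8f ba 87 08 68 8c 44  67 2f 3c a3 6a 84 8e 5a  |.....h.Dg/<.j..Z|        
00000030  1c b2 c4 f1 4d 88 51 a8  69 69 69 69 69 69 69 ca  |....M.Q.iiiiiii.|        
00000040  ba ba ba ba ba ba 88 2b  d3 95 f2 22 e4 e4 e4 e4  |.......+..."....|        
00000050  61 7f e4 52 34 7a bd 00  93 52 94 85 9d 75 1e 89  |a..R4z...R...u..|        
00000060  89 89 89 89 89 89 47 73  6a ad 2a cb f4 46 e0 e0  |......Gsj.*..F..|        
00000070  10 48 b1 d0 42 60 60 60  60 f4 1f ca a0 59 c7 b1  |.H..B````....Y..|        
00000080  bd 49 e5 e5 e5 e5                                 |.I....          |        
                                                                                      
                                                                                      
                                                                                      
                                                                                      
                                                                                      
                                                                                      
                                                                                      


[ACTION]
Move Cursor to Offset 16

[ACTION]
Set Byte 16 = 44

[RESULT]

00000000  2c cd 0e 99 38 db 76 76  76 4d 18 25 a7 40 df f1  |,...8.vvvM.%.@..|        
00000010  44 69 3e 1e 36 f0 07 07  07 07 07 07 07 07 78 48  |Di>.6.........xH|        
00000020  fc 8f ba 87 08 68 8c 44  67 2f 3c a3 6a 84 8e 5a  |.....h.Dg/<.j..Z|        
00000030  1c b2 c4 f1 4d 88 51 a8  69 69 69 69 69 69 69 ca  |....M.Q.iiiiiii.|        
00000040  ba ba ba ba ba ba 88 2b  d3 95 f2 22 e4 e4 e4 e4  |.......+..."....|        
00000050  61 7f e4 52 34 7a bd 00  93 52 94 85 9d 75 1e 89  |a..R4z...R...u..|        
00000060  89 89 89 89 89 89 47 73  6a ad 2a cb f4 46 e0 e0  |......Gsj.*..F..|        
00000070  10 48 b1 d0 42 60 60 60  60 f4 1f ca a0 59 c7 b1  |.H..B````....Y..|        
00000080  bd 49 e5 e5 e5 e5                                 |.I....          |        
                                                                                      
                                                                                      
                                                                                      
                                                                                      
                                                                                      
                                                                                      
                                                                                      


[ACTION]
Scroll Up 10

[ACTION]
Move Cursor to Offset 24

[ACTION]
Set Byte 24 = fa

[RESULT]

00000000  2c cd 0e 99 38 db 76 76  76 4d 18 25 a7 40 df f1  |,...8.vvvM.%.@..|        
00000010  44 69 3e 1e 36 f0 07 07  FA 07 07 07 07 07 78 48  |Di>.6.........xH|        
00000020  fc 8f ba 87 08 68 8c 44  67 2f 3c a3 6a 84 8e 5a  |.....h.Dg/<.j..Z|        
00000030  1c b2 c4 f1 4d 88 51 a8  69 69 69 69 69 69 69 ca  |....M.Q.iiiiiii.|        
00000040  ba ba ba ba ba ba 88 2b  d3 95 f2 22 e4 e4 e4 e4  |.......+..."....|        
00000050  61 7f e4 52 34 7a bd 00  93 52 94 85 9d 75 1e 89  |a..R4z...R...u..|        
00000060  89 89 89 89 89 89 47 73  6a ad 2a cb f4 46 e0 e0  |......Gsj.*..F..|        
00000070  10 48 b1 d0 42 60 60 60  60 f4 1f ca a0 59 c7 b1  |.H..B````....Y..|        
00000080  bd 49 e5 e5 e5 e5                                 |.I....          |        
                                                                                      
                                                                                      
                                                                                      
                                                                                      
                                                                                      
                                                                                      
                                                                                      


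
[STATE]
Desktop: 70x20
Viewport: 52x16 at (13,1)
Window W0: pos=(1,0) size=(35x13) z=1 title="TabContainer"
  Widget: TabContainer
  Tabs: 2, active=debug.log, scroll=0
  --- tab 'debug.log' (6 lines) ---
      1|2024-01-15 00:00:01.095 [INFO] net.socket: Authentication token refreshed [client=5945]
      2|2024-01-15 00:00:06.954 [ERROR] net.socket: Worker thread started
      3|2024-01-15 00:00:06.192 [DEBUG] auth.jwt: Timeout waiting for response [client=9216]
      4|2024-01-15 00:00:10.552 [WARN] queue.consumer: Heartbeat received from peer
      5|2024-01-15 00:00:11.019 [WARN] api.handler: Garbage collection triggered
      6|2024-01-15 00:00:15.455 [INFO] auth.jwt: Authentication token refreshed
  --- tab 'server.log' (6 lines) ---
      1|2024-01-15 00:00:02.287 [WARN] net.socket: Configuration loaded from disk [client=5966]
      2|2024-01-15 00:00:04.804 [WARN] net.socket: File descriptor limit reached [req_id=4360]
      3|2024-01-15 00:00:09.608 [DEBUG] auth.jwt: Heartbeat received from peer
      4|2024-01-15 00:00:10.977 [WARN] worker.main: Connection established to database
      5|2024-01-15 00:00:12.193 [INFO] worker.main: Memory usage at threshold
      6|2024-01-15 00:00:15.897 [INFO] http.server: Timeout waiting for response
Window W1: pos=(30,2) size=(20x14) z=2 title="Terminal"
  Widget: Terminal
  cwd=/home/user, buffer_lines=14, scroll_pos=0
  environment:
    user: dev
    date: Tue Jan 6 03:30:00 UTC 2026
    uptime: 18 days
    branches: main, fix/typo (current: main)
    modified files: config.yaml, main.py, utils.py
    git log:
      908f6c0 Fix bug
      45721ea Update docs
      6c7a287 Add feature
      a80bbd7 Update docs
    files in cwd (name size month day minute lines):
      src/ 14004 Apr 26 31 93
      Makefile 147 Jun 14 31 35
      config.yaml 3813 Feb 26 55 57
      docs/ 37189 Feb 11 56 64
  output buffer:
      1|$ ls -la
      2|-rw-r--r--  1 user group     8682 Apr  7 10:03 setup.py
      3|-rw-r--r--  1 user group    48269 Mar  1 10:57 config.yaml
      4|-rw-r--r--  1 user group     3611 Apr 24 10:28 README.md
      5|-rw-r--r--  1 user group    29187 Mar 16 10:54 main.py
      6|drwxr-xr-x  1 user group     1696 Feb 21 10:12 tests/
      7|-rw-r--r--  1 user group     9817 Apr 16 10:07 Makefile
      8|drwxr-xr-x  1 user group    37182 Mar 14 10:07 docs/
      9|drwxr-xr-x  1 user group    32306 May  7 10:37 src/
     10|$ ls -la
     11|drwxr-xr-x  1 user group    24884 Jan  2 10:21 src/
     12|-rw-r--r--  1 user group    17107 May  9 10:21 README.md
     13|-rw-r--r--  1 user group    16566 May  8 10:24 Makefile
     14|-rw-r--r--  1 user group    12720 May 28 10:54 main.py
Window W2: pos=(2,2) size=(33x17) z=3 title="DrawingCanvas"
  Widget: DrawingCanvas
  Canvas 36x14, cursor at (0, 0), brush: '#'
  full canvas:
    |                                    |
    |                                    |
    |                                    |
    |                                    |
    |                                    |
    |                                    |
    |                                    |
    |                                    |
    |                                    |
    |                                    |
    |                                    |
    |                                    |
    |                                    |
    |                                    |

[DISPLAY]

er                    ┃                             
━━━━━━━━━━━━━━━━━━━━━┓━━━━━━━━━━━━━━┓               
nvas                 ┃minal         ┃               
─────────────────────┨──────────────┨               
                     ┃ -la          ┃               
                     ┃r--r--  1 user┃               
                     ┃r--r--  1 user┃               
                     ┃r--r--  1 user┃               
                     ┃r--r--  1 user┃               
                     ┃r-xr-x  1 user┃               
                     ┃r--r--  1 user┃               
                     ┃r-xr-x  1 user┃               
                     ┃r-xr-x  1 user┃               
                     ┃ -la          ┃               
                     ┃━━━━━━━━━━━━━━┛               
                     ┃                              


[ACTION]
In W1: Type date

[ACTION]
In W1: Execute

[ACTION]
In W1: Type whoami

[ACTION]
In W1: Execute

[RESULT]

er                    ┃                             
━━━━━━━━━━━━━━━━━━━━━┓━━━━━━━━━━━━━━┓               
nvas                 ┃minal         ┃               
─────────────────────┨──────────────┨               
                     ┃ -la          ┃               
                     ┃r-xr-x  1 user┃               
                     ┃r--r--  1 user┃               
                     ┃r--r--  1 user┃               
                     ┃r--r--  1 user┃               
                     ┃te            ┃               
                     ┃Jan 6 03:30:00┃               
                     ┃oami          ┃               
                     ┃              ┃               
                     ┃              ┃               
                     ┃━━━━━━━━━━━━━━┛               
                     ┃                              


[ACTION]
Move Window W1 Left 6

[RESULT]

er                    ┃                             
━━━━━━━━━━━━━━━━━━━━━┓━━━━━━━━┓                     
nvas                 ┃        ┃                     
─────────────────────┨────────┨                     
                     ┃        ┃                     
                     ┃  1 user┃                     
                     ┃  1 user┃                     
                     ┃  1 user┃                     
                     ┃  1 user┃                     
                     ┃        ┃                     
                     ┃03:30:00┃                     
                     ┃        ┃                     
                     ┃        ┃                     
                     ┃        ┃                     
                     ┃━━━━━━━━┛                     
                     ┃                              


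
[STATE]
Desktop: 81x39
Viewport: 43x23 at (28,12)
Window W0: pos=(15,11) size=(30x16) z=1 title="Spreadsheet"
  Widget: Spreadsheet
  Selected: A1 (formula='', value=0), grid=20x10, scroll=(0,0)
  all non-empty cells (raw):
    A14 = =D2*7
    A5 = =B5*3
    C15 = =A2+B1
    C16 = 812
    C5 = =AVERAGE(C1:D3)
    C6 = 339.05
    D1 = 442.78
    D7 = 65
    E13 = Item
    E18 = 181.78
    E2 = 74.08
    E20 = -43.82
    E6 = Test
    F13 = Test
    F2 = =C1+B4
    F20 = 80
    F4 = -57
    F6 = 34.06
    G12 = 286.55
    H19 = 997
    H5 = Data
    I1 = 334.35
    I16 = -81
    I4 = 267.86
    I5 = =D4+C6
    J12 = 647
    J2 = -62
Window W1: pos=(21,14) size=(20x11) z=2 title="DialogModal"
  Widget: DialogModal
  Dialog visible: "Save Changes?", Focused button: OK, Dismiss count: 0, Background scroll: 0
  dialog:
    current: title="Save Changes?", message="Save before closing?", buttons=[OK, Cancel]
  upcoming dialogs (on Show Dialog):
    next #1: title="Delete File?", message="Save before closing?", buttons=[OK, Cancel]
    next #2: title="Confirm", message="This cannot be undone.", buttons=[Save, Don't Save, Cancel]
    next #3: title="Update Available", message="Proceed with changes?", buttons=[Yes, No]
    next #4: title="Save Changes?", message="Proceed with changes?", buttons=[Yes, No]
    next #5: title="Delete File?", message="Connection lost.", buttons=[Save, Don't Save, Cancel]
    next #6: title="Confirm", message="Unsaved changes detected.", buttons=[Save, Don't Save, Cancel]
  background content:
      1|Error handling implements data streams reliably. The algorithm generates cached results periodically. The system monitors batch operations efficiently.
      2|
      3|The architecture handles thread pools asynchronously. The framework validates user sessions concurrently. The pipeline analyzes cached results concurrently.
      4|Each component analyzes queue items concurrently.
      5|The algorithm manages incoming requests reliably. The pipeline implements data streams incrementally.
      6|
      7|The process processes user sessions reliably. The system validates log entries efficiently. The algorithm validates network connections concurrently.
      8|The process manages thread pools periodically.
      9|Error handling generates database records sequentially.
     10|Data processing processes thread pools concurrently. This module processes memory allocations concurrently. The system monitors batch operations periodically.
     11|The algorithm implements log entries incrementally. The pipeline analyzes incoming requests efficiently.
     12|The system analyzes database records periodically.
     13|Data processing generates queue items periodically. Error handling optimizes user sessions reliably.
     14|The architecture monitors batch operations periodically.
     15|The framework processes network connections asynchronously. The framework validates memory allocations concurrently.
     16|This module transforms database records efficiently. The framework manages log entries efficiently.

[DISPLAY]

                ┃                          
────────────────┨                          
━━━━━━━━━━━━┓   ┃                          
gModal      ┃   ┃                          
────────────┨---┃                          
handling imp┃  0┃                          
─────────┐  ┃  0┃                          
e Changes│ h┃  0┃                          
e before │na┃  0┃                          
]  Cancel│na┃.80┃                          
─────────┘  ┃.05┃                          
ocess proces┃  0┃                          
━━━━━━━━━━━━┛  0┃                          
       0       0┃                          
━━━━━━━━━━━━━━━━┛                          
                                           
                                           
                                           
                                           
                                           
                                           
                                           
                                           


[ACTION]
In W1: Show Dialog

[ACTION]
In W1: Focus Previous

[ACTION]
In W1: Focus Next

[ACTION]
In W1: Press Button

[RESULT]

                ┃                          
────────────────┨                          
━━━━━━━━━━━━┓   ┃                          
gModal      ┃   ┃                          
────────────┨---┃                          
handling imp┃  0┃                          
            ┃  0┃                          
chitecture h┃  0┃                          
omponent ana┃  0┃                          
gorithm mana┃.80┃                          
            ┃.05┃                          
ocess proces┃  0┃                          
━━━━━━━━━━━━┛  0┃                          
       0       0┃                          
━━━━━━━━━━━━━━━━┛                          
                                           
                                           
                                           
                                           
                                           
                                           
                                           
                                           


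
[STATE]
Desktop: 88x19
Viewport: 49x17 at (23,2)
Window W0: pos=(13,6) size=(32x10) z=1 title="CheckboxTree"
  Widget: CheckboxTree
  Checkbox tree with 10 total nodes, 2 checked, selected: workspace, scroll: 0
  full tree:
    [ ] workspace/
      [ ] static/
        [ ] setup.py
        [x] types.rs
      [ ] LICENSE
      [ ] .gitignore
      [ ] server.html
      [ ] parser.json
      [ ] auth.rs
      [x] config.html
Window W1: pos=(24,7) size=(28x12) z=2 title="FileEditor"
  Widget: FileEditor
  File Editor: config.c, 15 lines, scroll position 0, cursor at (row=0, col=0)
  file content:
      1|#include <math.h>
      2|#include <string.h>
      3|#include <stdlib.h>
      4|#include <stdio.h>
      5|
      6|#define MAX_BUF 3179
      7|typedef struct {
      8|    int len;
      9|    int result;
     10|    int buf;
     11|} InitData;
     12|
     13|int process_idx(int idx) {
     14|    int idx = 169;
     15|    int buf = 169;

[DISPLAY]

                                                 
                                                 
                                                 
                                                 
━━━━━━━━━━━━━━━━━━━━━┓                           
T┏━━━━━━━━━━━━━━━━━━━━━━━━━━┓                    
─┃ FileEditor               ┃                    
s┠──────────────────────────┨                    
a┃█include <math.h>        ▲┃                    
s┃#include <string.h>      █┃                    
t┃#include <stdlib.h>      ░┃                    
C┃#include <stdio.h>       ░┃                    
i┃                         ░┃                    
━┃#define MAX_BUF 3179     ░┃                    
 ┃typedef struct {         ░┃                    
 ┃    int len;             ▼┃                    
 ┗━━━━━━━━━━━━━━━━━━━━━━━━━━┛                    


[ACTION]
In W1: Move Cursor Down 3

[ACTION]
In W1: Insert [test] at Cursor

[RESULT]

                                                 
                                                 
                                                 
                                                 
━━━━━━━━━━━━━━━━━━━━━┓                           
T┏━━━━━━━━━━━━━━━━━━━━━━━━━━┓                    
─┃ FileEditor               ┃                    
s┠──────────────────────────┨                    
a┃#include <math.h>        ▲┃                    
s┃#include <string.h>      █┃                    
t┃#include <stdlib.h>      ░┃                    
C┃test█include <stdio.h>   ░┃                    
i┃                         ░┃                    
━┃#define MAX_BUF 3179     ░┃                    
 ┃typedef struct {         ░┃                    
 ┃    int len;             ▼┃                    
 ┗━━━━━━━━━━━━━━━━━━━━━━━━━━┛                    


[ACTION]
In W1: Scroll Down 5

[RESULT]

                                                 
                                                 
                                                 
                                                 
━━━━━━━━━━━━━━━━━━━━━┓                           
T┏━━━━━━━━━━━━━━━━━━━━━━━━━━┓                    
─┃ FileEditor               ┃                    
s┠──────────────────────────┨                    
a┃#define MAX_BUF 3179     ▲┃                    
s┃typedef struct {         ░┃                    
t┃    int len;             ░┃                    
C┃    int result;          ░┃                    
i┃    int buf;             ░┃                    
━┃} InitData;              █┃                    
 ┃                         ░┃                    
 ┃int process_idx(int idx) ▼┃                    
 ┗━━━━━━━━━━━━━━━━━━━━━━━━━━┛                    


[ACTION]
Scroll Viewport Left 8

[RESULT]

                                                 
                                                 
                                                 
                                                 
━━━━━━━━━━━━━━━━━━━━━━━━━━━━━┓                   
CheckboxT┏━━━━━━━━━━━━━━━━━━━━━━━━━━┓            
─────────┃ FileEditor               ┃            
[-] works┠──────────────────────────┨            
  [-] sta┃#define MAX_BUF 3179     ▲┃            
    [ ] s┃typedef struct {         ░┃            
    [x] t┃    int len;             ░┃            
  [ ] LIC┃    int result;          ░┃            
  [ ] .gi┃    int buf;             ░┃            
━━━━━━━━━┃} InitData;              █┃            
         ┃                         ░┃            
         ┃int process_idx(int idx) ▼┃            
         ┗━━━━━━━━━━━━━━━━━━━━━━━━━━┛            


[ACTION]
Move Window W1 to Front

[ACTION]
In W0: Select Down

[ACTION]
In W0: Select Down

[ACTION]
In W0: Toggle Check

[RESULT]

                                                 
                                                 
                                                 
                                                 
━━━━━━━━━━━━━━━━━━━━━━━━━━━━━┓                   
CheckboxT┏━━━━━━━━━━━━━━━━━━━━━━━━━━┓            
─────────┃ FileEditor               ┃            
[-] works┠──────────────────────────┨            
  [x] sta┃#define MAX_BUF 3179     ▲┃            
    [x] s┃typedef struct {         ░┃            
    [x] t┃    int len;             ░┃            
  [ ] LIC┃    int result;          ░┃            
  [ ] .gi┃    int buf;             ░┃            
━━━━━━━━━┃} InitData;              █┃            
         ┃                         ░┃            
         ┃int process_idx(int idx) ▼┃            
         ┗━━━━━━━━━━━━━━━━━━━━━━━━━━┛            


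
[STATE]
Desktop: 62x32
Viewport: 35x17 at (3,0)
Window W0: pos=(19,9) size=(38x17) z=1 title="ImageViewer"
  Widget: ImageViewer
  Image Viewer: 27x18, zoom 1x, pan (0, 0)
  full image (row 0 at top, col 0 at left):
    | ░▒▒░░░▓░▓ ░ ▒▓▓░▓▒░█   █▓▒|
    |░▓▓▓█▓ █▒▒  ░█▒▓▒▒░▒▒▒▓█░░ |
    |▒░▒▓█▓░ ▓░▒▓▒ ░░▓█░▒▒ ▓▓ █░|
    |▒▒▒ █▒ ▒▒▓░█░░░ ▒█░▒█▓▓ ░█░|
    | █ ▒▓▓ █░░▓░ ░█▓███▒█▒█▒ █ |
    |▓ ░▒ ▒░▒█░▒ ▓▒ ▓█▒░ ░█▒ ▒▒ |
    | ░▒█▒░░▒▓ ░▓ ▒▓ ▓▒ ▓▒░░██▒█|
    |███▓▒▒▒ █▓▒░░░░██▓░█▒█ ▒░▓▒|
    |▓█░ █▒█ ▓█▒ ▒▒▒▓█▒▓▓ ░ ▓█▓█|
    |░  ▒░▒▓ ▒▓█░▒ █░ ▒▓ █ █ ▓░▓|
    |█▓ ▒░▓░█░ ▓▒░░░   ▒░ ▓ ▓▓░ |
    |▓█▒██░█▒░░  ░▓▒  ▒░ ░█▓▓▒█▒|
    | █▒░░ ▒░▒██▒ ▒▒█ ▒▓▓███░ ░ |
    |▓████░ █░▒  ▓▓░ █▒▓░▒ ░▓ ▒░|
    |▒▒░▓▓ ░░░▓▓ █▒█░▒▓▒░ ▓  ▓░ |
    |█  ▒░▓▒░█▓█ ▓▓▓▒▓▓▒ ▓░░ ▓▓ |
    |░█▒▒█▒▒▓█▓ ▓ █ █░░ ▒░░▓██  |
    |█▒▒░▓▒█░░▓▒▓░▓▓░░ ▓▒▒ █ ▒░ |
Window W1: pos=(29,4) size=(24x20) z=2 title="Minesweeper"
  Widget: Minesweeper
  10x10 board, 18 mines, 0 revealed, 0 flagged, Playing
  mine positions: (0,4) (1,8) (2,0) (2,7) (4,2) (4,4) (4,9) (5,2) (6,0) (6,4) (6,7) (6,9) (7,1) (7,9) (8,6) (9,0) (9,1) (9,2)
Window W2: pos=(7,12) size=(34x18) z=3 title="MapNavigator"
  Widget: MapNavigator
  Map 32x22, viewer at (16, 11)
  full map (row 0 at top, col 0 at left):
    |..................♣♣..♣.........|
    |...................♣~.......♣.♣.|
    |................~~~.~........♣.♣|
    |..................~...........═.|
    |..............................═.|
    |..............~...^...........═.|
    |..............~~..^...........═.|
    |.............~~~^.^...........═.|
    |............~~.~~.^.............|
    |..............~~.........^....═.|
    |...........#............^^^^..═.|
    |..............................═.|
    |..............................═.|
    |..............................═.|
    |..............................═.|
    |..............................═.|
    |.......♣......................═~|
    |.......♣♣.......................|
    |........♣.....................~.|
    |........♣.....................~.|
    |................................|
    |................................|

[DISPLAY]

                                   
                                   
                                   
                                   
                          ┏━━━━━━━━
                          ┃ Mineswe
                          ┠────────
                          ┃■■■■■■■■
                          ┃■■■■■■■■
                ┏━━━━━━━━━┃■■■■■■■■
                ┃ ImageVie┃■■■■■■■■
                ┠─────────┃■■■■■■■■
    ┏━━━━━━━━━━━━━━━━━━━━━━━━━━━━━━
    ┃ MapNavigator                 
    ┠──────────────────────────────
    ┃..............................
    ┃..............~...^...........


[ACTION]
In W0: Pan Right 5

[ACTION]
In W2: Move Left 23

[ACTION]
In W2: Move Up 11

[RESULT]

                                   
                                   
                                   
                                   
                          ┏━━━━━━━━
                          ┃ Mineswe
                          ┠────────
                          ┃■■■■■■■■
                          ┃■■■■■■■■
                ┏━━━━━━━━━┃■■■■■■■■
                ┃ ImageVie┃■■■■■■■■
                ┠─────────┃■■■■■■■■
    ┏━━━━━━━━━━━━━━━━━━━━━━━━━━━━━━
    ┃ MapNavigator                 
    ┠──────────────────────────────
    ┃                              
    ┃                              
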